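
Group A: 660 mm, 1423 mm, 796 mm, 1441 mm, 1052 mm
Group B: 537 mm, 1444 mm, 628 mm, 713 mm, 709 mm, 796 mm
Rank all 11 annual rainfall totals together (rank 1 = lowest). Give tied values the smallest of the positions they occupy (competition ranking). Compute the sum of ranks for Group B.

29

Sorted (ascending): 537, 628, 660, 709, 713, 796, 796, 1052, 1423, 1441, 1444
The 2 values of 796 occupy positions 6–7 → each gets rank 6.
Group B values → pooled ranks: 537→1, 1444→11, 628→2, 713→5, 709→4, 796→6
Rank sum = 1 + 11 + 2 + 5 + 4 + 6 = 29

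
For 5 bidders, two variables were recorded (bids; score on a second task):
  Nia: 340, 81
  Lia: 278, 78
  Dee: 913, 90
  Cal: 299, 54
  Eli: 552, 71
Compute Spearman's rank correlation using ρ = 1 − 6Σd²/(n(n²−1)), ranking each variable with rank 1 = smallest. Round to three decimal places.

0.500

Ranks of variable 1: 3, 1, 5, 2, 4
Ranks of variable 2: 4, 3, 5, 1, 2
d = r₁ − r₂: -1, -2, 0, 1, 2
d²: 1, 4, 0, 1, 4; Σd² = 10
ρ = 1 − 6·10/(5·24) = 1 − 60/120 = 0.500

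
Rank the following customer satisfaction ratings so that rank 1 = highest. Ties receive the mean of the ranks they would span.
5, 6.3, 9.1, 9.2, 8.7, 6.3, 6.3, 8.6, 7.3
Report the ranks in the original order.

9, 7, 2, 1, 3, 7, 7, 4, 5

Sorted (descending): 9.2, 9.1, 8.7, 8.6, 7.3, 6.3, 6.3, 6.3, 5
The 3 values of 6.3 occupy positions 6–8 → average rank 7.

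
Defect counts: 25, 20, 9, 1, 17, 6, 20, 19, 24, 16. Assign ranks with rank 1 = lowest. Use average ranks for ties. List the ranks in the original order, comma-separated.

10, 7.5, 3, 1, 5, 2, 7.5, 6, 9, 4

Sorted (ascending): 1, 6, 9, 16, 17, 19, 20, 20, 24, 25
The 2 values of 20 occupy positions 7–8 → average rank (7+8)/2 = 7.5.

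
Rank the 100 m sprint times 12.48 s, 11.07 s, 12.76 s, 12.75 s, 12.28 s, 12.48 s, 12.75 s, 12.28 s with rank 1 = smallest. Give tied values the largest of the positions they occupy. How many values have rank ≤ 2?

Sorted (ascending): 11.07, 12.28, 12.28, 12.48, 12.48, 12.75, 12.75, 12.76
The 2 values of 12.28 occupy positions 2–3 → each gets rank 3.
The 2 values of 12.48 occupy positions 4–5 → each gets rank 5.
The 2 values of 12.75 occupy positions 6–7 → each gets rank 7.
Ranks ≤ 2: {1} → 1 value.

1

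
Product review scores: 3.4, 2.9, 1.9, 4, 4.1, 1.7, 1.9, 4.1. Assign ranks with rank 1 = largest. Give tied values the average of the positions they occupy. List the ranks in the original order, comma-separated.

Sorted (descending): 4.1, 4.1, 4, 3.4, 2.9, 1.9, 1.9, 1.7
The 2 values of 4.1 occupy positions 1–2 → average rank (1+2)/2 = 1.5.
The 2 values of 1.9 occupy positions 6–7 → average rank (6+7)/2 = 6.5.

4, 5, 6.5, 3, 1.5, 8, 6.5, 1.5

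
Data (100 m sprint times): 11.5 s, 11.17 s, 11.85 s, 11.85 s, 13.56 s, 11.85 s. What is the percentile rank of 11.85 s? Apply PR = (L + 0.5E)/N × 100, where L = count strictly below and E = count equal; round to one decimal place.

58.3

N = 6.
Strictly below 11.85: 2. Equal to 11.85: 3.
PR = (2 + 0.5·3)/6 × 100 = 58.3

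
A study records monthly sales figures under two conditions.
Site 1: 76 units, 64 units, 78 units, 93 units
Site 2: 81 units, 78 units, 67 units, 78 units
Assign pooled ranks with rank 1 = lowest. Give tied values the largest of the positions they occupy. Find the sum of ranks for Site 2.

Sorted (ascending): 64, 67, 76, 78, 78, 78, 81, 93
The 3 values of 78 occupy positions 4–6 → each gets rank 6.
Site 2 values → pooled ranks: 81→7, 78→6, 67→2, 78→6
Rank sum = 7 + 6 + 2 + 6 = 21

21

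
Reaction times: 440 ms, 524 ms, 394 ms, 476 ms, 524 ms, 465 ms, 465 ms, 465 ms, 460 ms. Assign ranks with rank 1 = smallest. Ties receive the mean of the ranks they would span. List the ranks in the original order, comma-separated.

2, 8.5, 1, 7, 8.5, 5, 5, 5, 3

Sorted (ascending): 394, 440, 460, 465, 465, 465, 476, 524, 524
The 3 values of 465 occupy positions 4–6 → average rank 5.
The 2 values of 524 occupy positions 8–9 → average rank (8+9)/2 = 8.5.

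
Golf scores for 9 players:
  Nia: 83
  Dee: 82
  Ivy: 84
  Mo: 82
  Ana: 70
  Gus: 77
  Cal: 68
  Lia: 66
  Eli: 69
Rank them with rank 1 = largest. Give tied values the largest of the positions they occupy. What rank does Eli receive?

Sorted (descending): 84, 83, 82, 82, 77, 70, 69, 68, 66
The 2 values of 82 occupy positions 3–4 → each gets rank 4.
Eli has value 69 → rank 7.

7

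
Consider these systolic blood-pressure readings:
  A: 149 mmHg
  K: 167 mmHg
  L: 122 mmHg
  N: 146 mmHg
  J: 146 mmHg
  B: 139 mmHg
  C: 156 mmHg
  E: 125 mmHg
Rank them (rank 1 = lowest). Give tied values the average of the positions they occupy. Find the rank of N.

Sorted (ascending): 122, 125, 139, 146, 146, 149, 156, 167
The 2 values of 146 occupy positions 4–5 → average rank (4+5)/2 = 4.5.
N has value 146 mmHg → rank 4.5.

4.5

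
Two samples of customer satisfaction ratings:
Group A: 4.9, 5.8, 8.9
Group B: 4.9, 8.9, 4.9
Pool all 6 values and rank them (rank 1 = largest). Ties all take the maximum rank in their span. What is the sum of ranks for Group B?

14

Sorted (descending): 8.9, 8.9, 5.8, 4.9, 4.9, 4.9
The 2 values of 8.9 occupy positions 1–2 → each gets rank 2.
The 3 values of 4.9 occupy positions 4–6 → each gets rank 6.
Group B values → pooled ranks: 4.9→6, 8.9→2, 4.9→6
Rank sum = 6 + 2 + 6 = 14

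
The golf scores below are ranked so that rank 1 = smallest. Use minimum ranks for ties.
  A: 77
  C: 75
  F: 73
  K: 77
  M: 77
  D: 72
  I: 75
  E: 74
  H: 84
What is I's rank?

4

Sorted (ascending): 72, 73, 74, 75, 75, 77, 77, 77, 84
The 2 values of 75 occupy positions 4–5 → each gets rank 4.
The 3 values of 77 occupy positions 6–8 → each gets rank 6.
I has value 75 → rank 4.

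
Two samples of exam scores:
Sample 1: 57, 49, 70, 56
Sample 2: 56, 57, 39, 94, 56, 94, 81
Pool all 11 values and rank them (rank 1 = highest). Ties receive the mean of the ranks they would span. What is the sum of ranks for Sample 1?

27.5

Sorted (descending): 94, 94, 81, 70, 57, 57, 56, 56, 56, 49, 39
The 2 values of 94 occupy positions 1–2 → average rank (1+2)/2 = 1.5.
The 2 values of 57 occupy positions 5–6 → average rank (5+6)/2 = 5.5.
The 3 values of 56 occupy positions 7–9 → average rank 8.
Sample 1 values → pooled ranks: 57→5.5, 49→10, 70→4, 56→8
Rank sum = 5.5 + 10 + 4 + 8 = 27.5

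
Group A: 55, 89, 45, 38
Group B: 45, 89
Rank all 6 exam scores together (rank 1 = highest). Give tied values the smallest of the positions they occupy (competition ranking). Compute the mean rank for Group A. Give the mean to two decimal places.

Sorted (descending): 89, 89, 55, 45, 45, 38
The 2 values of 89 occupy positions 1–2 → each gets rank 1.
The 2 values of 45 occupy positions 4–5 → each gets rank 4.
Group A values → pooled ranks: 55→3, 89→1, 45→4, 38→6
Mean rank = (3 + 1 + 4 + 6) / 4 = 3.50

3.50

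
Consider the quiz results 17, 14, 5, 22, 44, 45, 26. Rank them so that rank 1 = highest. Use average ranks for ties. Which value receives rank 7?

5

Sorted (descending): 45, 44, 26, 22, 17, 14, 5
No ties — each value takes its position as its rank.
Rank 7 → value 5.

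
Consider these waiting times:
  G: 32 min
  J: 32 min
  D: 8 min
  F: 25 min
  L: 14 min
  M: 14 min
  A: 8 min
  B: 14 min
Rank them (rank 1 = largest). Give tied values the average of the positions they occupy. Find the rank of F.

Sorted (descending): 32, 32, 25, 14, 14, 14, 8, 8
The 2 values of 32 occupy positions 1–2 → average rank (1+2)/2 = 1.5.
The 3 values of 14 occupy positions 4–6 → average rank 5.
The 2 values of 8 occupy positions 7–8 → average rank (7+8)/2 = 7.5.
F has value 25 min → rank 3.

3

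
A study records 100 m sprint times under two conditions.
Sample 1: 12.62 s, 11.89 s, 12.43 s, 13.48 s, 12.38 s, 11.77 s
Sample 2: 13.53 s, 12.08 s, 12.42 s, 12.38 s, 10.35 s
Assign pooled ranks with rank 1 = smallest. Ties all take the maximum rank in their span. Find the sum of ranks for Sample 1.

38

Sorted (ascending): 10.35, 11.77, 11.89, 12.08, 12.38, 12.38, 12.42, 12.43, 12.62, 13.48, 13.53
The 2 values of 12.38 occupy positions 5–6 → each gets rank 6.
Sample 1 values → pooled ranks: 12.62→9, 11.89→3, 12.43→8, 13.48→10, 12.38→6, 11.77→2
Rank sum = 9 + 3 + 8 + 10 + 6 + 2 = 38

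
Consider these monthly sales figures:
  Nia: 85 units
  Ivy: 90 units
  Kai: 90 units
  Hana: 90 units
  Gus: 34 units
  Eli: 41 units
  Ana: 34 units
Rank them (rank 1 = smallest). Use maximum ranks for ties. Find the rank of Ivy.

7

Sorted (ascending): 34, 34, 41, 85, 90, 90, 90
The 2 values of 34 occupy positions 1–2 → each gets rank 2.
The 3 values of 90 occupy positions 5–7 → each gets rank 7.
Ivy has value 90 units → rank 7.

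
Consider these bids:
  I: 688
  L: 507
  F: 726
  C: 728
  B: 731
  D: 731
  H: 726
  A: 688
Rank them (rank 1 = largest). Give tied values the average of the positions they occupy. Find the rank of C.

3

Sorted (descending): 731, 731, 728, 726, 726, 688, 688, 507
The 2 values of 731 occupy positions 1–2 → average rank (1+2)/2 = 1.5.
The 2 values of 726 occupy positions 4–5 → average rank (4+5)/2 = 4.5.
The 2 values of 688 occupy positions 6–7 → average rank (6+7)/2 = 6.5.
C has value 728 → rank 3.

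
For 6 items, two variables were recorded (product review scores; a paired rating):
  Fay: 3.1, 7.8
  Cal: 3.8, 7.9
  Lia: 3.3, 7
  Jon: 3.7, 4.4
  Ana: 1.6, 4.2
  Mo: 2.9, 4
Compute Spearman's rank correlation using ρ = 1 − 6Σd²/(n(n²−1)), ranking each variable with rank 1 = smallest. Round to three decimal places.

0.714

Ranks of variable 1: 3, 6, 4, 5, 1, 2
Ranks of variable 2: 5, 6, 4, 3, 2, 1
d = r₁ − r₂: -2, 0, 0, 2, -1, 1
d²: 4, 0, 0, 4, 1, 1; Σd² = 10
ρ = 1 − 6·10/(6·35) = 1 − 60/210 = 0.714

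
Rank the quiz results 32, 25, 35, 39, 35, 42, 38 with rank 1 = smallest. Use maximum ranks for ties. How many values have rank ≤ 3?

2

Sorted (ascending): 25, 32, 35, 35, 38, 39, 42
The 2 values of 35 occupy positions 3–4 → each gets rank 4.
Ranks ≤ 3: {1, 2} → 2 values.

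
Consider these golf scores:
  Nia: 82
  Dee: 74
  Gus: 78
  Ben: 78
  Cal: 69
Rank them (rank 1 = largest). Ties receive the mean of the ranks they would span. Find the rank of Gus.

Sorted (descending): 82, 78, 78, 74, 69
The 2 values of 78 occupy positions 2–3 → average rank (2+3)/2 = 2.5.
Gus has value 78 → rank 2.5.

2.5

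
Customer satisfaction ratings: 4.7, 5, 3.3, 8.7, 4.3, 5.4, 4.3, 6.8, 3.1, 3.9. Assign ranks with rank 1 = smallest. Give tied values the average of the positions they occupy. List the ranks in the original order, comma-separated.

6, 7, 2, 10, 4.5, 8, 4.5, 9, 1, 3

Sorted (ascending): 3.1, 3.3, 3.9, 4.3, 4.3, 4.7, 5, 5.4, 6.8, 8.7
The 2 values of 4.3 occupy positions 4–5 → average rank (4+5)/2 = 4.5.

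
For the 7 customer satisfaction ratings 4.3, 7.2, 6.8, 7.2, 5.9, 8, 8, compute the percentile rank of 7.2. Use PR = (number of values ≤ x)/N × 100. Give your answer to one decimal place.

N = 7.
Strictly below 7.2: 3. Equal to 7.2: 2.
PR = 5/7 × 100 = 71.4

71.4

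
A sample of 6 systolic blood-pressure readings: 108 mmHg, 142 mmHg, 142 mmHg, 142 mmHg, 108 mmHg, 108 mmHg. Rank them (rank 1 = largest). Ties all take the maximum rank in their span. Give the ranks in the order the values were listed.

Sorted (descending): 142, 142, 142, 108, 108, 108
The 3 values of 142 occupy positions 1–3 → each gets rank 3.
The 3 values of 108 occupy positions 4–6 → each gets rank 6.

6, 3, 3, 3, 6, 6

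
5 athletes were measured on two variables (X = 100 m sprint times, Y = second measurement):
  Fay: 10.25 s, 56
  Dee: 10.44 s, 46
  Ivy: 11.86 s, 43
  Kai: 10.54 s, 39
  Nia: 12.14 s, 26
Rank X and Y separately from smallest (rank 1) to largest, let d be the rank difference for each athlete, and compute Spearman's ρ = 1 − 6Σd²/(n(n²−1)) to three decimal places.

-0.900

Ranks of variable 1: 1, 2, 4, 3, 5
Ranks of variable 2: 5, 4, 3, 2, 1
d = r₁ − r₂: -4, -2, 1, 1, 4
d²: 16, 4, 1, 1, 16; Σd² = 38
ρ = 1 − 6·38/(5·24) = 1 − 228/120 = -0.900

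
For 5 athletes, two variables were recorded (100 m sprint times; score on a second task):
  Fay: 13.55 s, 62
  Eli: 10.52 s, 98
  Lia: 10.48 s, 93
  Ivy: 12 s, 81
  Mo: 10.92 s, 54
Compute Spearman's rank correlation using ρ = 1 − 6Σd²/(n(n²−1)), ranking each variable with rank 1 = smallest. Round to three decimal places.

Ranks of variable 1: 5, 2, 1, 4, 3
Ranks of variable 2: 2, 5, 4, 3, 1
d = r₁ − r₂: 3, -3, -3, 1, 2
d²: 9, 9, 9, 1, 4; Σd² = 32
ρ = 1 − 6·32/(5·24) = 1 − 192/120 = -0.600

-0.600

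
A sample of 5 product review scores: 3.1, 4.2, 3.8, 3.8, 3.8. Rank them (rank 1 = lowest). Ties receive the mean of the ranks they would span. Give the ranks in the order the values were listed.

Sorted (ascending): 3.1, 3.8, 3.8, 3.8, 4.2
The 3 values of 3.8 occupy positions 2–4 → average rank 3.

1, 5, 3, 3, 3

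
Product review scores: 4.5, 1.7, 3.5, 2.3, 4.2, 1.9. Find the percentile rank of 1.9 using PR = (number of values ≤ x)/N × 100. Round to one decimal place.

N = 6.
Strictly below 1.9: 1. Equal to 1.9: 1.
PR = 2/6 × 100 = 33.3

33.3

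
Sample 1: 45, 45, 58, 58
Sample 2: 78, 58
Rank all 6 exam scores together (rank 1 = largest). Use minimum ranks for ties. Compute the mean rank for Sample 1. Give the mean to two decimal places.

Sorted (descending): 78, 58, 58, 58, 45, 45
The 3 values of 58 occupy positions 2–4 → each gets rank 2.
The 2 values of 45 occupy positions 5–6 → each gets rank 5.
Sample 1 values → pooled ranks: 45→5, 45→5, 58→2, 58→2
Mean rank = (5 + 5 + 2 + 2) / 4 = 3.50

3.50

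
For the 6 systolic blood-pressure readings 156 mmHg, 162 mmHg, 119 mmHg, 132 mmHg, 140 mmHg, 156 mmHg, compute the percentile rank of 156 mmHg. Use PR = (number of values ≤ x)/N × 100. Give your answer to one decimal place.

83.3

N = 6.
Strictly below 156: 3. Equal to 156: 2.
PR = 5/6 × 100 = 83.3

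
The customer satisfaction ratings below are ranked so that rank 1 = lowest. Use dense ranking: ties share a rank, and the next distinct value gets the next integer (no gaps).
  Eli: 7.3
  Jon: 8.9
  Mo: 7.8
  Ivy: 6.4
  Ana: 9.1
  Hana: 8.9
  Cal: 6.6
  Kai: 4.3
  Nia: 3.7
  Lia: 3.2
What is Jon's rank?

Sorted (ascending): 3.2, 3.7, 4.3, 6.4, 6.6, 7.3, 7.8, 8.9, 8.9, 9.1
The 2 values of 8.9 share dense rank 8.
Remaining distinct values take the next consecutive integers.
Jon has value 8.9 → rank 8.

8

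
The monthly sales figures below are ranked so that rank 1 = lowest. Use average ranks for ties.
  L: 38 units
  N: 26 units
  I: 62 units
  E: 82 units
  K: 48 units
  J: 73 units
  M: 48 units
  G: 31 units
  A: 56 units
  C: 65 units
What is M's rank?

4.5

Sorted (ascending): 26, 31, 38, 48, 48, 56, 62, 65, 73, 82
The 2 values of 48 occupy positions 4–5 → average rank (4+5)/2 = 4.5.
M has value 48 units → rank 4.5.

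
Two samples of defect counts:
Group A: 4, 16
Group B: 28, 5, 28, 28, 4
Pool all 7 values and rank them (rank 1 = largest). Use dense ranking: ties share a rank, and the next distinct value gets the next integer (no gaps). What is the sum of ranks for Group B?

10

Sorted (descending): 28, 28, 28, 16, 5, 4, 4
The 3 values of 28 share dense rank 1.
The 2 values of 4 share dense rank 4.
Remaining distinct values take the next consecutive integers.
Group B values → pooled ranks: 28→1, 5→3, 28→1, 28→1, 4→4
Rank sum = 1 + 3 + 1 + 1 + 4 = 10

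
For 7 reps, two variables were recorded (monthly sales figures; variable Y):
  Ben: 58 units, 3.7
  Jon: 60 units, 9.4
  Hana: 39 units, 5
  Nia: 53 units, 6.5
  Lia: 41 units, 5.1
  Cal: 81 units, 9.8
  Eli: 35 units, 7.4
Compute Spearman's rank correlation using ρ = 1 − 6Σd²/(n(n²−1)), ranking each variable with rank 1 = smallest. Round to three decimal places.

0.429

Ranks of variable 1: 5, 6, 2, 4, 3, 7, 1
Ranks of variable 2: 1, 6, 2, 4, 3, 7, 5
d = r₁ − r₂: 4, 0, 0, 0, 0, 0, -4
d²: 16, 0, 0, 0, 0, 0, 16; Σd² = 32
ρ = 1 − 6·32/(7·48) = 1 − 192/336 = 0.429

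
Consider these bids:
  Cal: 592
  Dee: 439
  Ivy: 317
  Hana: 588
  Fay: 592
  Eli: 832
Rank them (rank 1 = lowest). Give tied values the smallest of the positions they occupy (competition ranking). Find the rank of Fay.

Sorted (ascending): 317, 439, 588, 592, 592, 832
The 2 values of 592 occupy positions 4–5 → each gets rank 4.
Fay has value 592 → rank 4.

4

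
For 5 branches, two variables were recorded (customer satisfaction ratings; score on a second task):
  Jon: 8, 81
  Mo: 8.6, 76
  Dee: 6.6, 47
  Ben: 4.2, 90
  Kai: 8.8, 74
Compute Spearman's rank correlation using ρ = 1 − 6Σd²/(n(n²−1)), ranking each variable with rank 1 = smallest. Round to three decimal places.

Ranks of variable 1: 3, 4, 2, 1, 5
Ranks of variable 2: 4, 3, 1, 5, 2
d = r₁ − r₂: -1, 1, 1, -4, 3
d²: 1, 1, 1, 16, 9; Σd² = 28
ρ = 1 − 6·28/(5·24) = 1 − 168/120 = -0.400

-0.400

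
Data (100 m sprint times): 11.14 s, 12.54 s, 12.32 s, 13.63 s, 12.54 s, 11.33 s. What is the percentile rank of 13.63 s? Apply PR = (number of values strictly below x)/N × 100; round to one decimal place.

83.3

N = 6.
Strictly below 13.63: 5. Equal to 13.63: 1.
PR = 5/6 × 100 = 83.3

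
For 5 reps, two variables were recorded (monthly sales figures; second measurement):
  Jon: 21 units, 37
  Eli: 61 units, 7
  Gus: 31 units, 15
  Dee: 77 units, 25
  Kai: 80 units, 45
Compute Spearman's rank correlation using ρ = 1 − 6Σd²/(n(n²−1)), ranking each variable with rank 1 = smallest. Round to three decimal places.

0.300

Ranks of variable 1: 1, 3, 2, 4, 5
Ranks of variable 2: 4, 1, 2, 3, 5
d = r₁ − r₂: -3, 2, 0, 1, 0
d²: 9, 4, 0, 1, 0; Σd² = 14
ρ = 1 − 6·14/(5·24) = 1 − 84/120 = 0.300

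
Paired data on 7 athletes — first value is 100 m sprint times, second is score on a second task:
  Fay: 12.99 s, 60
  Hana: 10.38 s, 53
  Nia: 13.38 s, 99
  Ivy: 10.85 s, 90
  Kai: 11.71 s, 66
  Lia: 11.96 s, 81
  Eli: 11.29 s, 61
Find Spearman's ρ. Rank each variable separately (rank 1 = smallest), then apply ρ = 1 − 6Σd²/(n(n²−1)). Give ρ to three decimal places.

0.429

Ranks of variable 1: 6, 1, 7, 2, 4, 5, 3
Ranks of variable 2: 2, 1, 7, 6, 4, 5, 3
d = r₁ − r₂: 4, 0, 0, -4, 0, 0, 0
d²: 16, 0, 0, 16, 0, 0, 0; Σd² = 32
ρ = 1 − 6·32/(7·48) = 1 − 192/336 = 0.429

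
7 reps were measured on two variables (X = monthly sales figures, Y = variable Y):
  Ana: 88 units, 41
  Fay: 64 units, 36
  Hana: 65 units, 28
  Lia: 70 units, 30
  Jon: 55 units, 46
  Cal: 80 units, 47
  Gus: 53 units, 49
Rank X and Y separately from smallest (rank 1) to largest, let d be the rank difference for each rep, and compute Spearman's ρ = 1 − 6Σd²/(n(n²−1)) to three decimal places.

Ranks of variable 1: 7, 3, 4, 5, 2, 6, 1
Ranks of variable 2: 4, 3, 1, 2, 5, 6, 7
d = r₁ − r₂: 3, 0, 3, 3, -3, 0, -6
d²: 9, 0, 9, 9, 9, 0, 36; Σd² = 72
ρ = 1 − 6·72/(7·48) = 1 − 432/336 = -0.286

-0.286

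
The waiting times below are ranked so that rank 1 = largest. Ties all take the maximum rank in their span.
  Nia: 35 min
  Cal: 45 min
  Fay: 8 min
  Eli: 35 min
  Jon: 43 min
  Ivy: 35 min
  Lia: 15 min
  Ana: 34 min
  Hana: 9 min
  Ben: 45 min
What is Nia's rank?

6

Sorted (descending): 45, 45, 43, 35, 35, 35, 34, 15, 9, 8
The 2 values of 45 occupy positions 1–2 → each gets rank 2.
The 3 values of 35 occupy positions 4–6 → each gets rank 6.
Nia has value 35 min → rank 6.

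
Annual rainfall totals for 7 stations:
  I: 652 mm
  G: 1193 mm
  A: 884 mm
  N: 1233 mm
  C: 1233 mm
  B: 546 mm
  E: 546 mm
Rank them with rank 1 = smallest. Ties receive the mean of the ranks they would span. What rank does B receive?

1.5

Sorted (ascending): 546, 546, 652, 884, 1193, 1233, 1233
The 2 values of 546 occupy positions 1–2 → average rank (1+2)/2 = 1.5.
The 2 values of 1233 occupy positions 6–7 → average rank (6+7)/2 = 6.5.
B has value 546 mm → rank 1.5.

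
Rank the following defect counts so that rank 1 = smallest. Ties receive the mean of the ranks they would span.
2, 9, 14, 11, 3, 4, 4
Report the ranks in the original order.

1, 5, 7, 6, 2, 3.5, 3.5

Sorted (ascending): 2, 3, 4, 4, 9, 11, 14
The 2 values of 4 occupy positions 3–4 → average rank (3+4)/2 = 3.5.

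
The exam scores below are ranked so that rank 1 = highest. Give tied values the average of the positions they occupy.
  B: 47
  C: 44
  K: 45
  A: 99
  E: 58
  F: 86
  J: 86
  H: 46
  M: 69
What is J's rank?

2.5

Sorted (descending): 99, 86, 86, 69, 58, 47, 46, 45, 44
The 2 values of 86 occupy positions 2–3 → average rank (2+3)/2 = 2.5.
J has value 86 → rank 2.5.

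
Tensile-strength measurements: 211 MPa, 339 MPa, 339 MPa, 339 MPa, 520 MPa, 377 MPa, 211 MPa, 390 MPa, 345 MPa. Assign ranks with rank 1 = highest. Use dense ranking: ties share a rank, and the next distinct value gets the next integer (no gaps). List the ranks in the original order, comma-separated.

6, 5, 5, 5, 1, 3, 6, 2, 4

Sorted (descending): 520, 390, 377, 345, 339, 339, 339, 211, 211
The 3 values of 339 share dense rank 5.
The 2 values of 211 share dense rank 6.
Remaining distinct values take the next consecutive integers.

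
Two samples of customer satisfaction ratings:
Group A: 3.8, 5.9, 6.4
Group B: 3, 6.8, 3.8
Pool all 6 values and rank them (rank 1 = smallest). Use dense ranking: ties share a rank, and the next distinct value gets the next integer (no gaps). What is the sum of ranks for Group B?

Sorted (ascending): 3, 3.8, 3.8, 5.9, 6.4, 6.8
The 2 values of 3.8 share dense rank 2.
Remaining distinct values take the next consecutive integers.
Group B values → pooled ranks: 3→1, 6.8→5, 3.8→2
Rank sum = 1 + 5 + 2 = 8

8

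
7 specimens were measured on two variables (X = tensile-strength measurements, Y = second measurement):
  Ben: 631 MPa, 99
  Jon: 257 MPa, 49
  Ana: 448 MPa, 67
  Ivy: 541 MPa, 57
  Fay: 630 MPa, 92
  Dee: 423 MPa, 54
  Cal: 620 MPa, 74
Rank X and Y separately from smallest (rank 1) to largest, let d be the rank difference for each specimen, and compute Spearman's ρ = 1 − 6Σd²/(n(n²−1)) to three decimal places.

Ranks of variable 1: 7, 1, 3, 4, 6, 2, 5
Ranks of variable 2: 7, 1, 4, 3, 6, 2, 5
d = r₁ − r₂: 0, 0, -1, 1, 0, 0, 0
d²: 0, 0, 1, 1, 0, 0, 0; Σd² = 2
ρ = 1 − 6·2/(7·48) = 1 − 12/336 = 0.964

0.964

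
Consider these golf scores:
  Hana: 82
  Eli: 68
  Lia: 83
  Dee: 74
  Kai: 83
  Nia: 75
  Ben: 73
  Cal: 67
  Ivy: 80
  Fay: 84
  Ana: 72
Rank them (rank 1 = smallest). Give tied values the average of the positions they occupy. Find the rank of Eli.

Sorted (ascending): 67, 68, 72, 73, 74, 75, 80, 82, 83, 83, 84
The 2 values of 83 occupy positions 9–10 → average rank (9+10)/2 = 9.5.
Eli has value 68 → rank 2.

2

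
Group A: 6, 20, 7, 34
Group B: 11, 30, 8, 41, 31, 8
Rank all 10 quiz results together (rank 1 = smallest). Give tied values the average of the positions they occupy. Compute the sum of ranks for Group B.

Sorted (ascending): 6, 7, 8, 8, 11, 20, 30, 31, 34, 41
The 2 values of 8 occupy positions 3–4 → average rank (3+4)/2 = 3.5.
Group B values → pooled ranks: 11→5, 30→7, 8→3.5, 41→10, 31→8, 8→3.5
Rank sum = 5 + 7 + 3.5 + 10 + 8 + 3.5 = 37

37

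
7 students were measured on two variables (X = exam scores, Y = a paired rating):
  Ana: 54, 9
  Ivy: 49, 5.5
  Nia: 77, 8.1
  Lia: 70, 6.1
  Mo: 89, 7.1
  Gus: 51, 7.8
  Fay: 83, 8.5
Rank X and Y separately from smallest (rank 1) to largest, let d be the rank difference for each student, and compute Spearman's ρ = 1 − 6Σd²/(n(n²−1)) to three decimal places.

Ranks of variable 1: 3, 1, 5, 4, 7, 2, 6
Ranks of variable 2: 7, 1, 5, 2, 3, 4, 6
d = r₁ − r₂: -4, 0, 0, 2, 4, -2, 0
d²: 16, 0, 0, 4, 16, 4, 0; Σd² = 40
ρ = 1 − 6·40/(7·48) = 1 − 240/336 = 0.286

0.286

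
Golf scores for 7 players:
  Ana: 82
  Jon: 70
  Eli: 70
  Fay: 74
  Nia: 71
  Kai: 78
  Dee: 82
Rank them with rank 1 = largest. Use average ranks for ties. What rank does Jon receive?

6.5

Sorted (descending): 82, 82, 78, 74, 71, 70, 70
The 2 values of 82 occupy positions 1–2 → average rank (1+2)/2 = 1.5.
The 2 values of 70 occupy positions 6–7 → average rank (6+7)/2 = 6.5.
Jon has value 70 → rank 6.5.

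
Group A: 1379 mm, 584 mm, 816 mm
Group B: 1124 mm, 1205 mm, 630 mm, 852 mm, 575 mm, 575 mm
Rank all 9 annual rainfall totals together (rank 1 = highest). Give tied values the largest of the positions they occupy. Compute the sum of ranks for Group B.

33

Sorted (descending): 1379, 1205, 1124, 852, 816, 630, 584, 575, 575
The 2 values of 575 occupy positions 8–9 → each gets rank 9.
Group B values → pooled ranks: 1124→3, 1205→2, 630→6, 852→4, 575→9, 575→9
Rank sum = 3 + 2 + 6 + 4 + 9 + 9 = 33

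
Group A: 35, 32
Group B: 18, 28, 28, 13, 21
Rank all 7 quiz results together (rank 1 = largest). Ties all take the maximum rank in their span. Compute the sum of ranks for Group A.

3

Sorted (descending): 35, 32, 28, 28, 21, 18, 13
The 2 values of 28 occupy positions 3–4 → each gets rank 4.
Group A values → pooled ranks: 35→1, 32→2
Rank sum = 1 + 2 = 3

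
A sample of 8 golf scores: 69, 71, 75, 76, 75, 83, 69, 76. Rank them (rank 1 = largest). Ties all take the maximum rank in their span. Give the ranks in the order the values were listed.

8, 6, 5, 3, 5, 1, 8, 3

Sorted (descending): 83, 76, 76, 75, 75, 71, 69, 69
The 2 values of 76 occupy positions 2–3 → each gets rank 3.
The 2 values of 75 occupy positions 4–5 → each gets rank 5.
The 2 values of 69 occupy positions 7–8 → each gets rank 8.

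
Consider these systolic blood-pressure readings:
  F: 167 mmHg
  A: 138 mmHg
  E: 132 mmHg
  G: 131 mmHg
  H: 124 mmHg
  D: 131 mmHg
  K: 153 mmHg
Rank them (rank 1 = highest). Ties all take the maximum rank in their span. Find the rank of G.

Sorted (descending): 167, 153, 138, 132, 131, 131, 124
The 2 values of 131 occupy positions 5–6 → each gets rank 6.
G has value 131 mmHg → rank 6.

6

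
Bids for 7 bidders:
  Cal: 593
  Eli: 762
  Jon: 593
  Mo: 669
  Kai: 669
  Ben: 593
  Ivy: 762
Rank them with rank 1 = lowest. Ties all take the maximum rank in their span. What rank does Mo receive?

5

Sorted (ascending): 593, 593, 593, 669, 669, 762, 762
The 3 values of 593 occupy positions 1–3 → each gets rank 3.
The 2 values of 669 occupy positions 4–5 → each gets rank 5.
The 2 values of 762 occupy positions 6–7 → each gets rank 7.
Mo has value 669 → rank 5.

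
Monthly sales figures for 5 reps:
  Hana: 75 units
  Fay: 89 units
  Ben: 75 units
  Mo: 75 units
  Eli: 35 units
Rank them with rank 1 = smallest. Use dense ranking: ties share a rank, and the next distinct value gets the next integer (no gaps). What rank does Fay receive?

Sorted (ascending): 35, 75, 75, 75, 89
The 3 values of 75 share dense rank 2.
Remaining distinct values take the next consecutive integers.
Fay has value 89 units → rank 3.

3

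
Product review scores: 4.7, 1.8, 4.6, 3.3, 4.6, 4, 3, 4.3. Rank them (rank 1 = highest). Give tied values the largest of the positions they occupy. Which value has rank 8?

1.8

Sorted (descending): 4.7, 4.6, 4.6, 4.3, 4, 3.3, 3, 1.8
The 2 values of 4.6 occupy positions 2–3 → each gets rank 3.
Rank 8 → value 1.8.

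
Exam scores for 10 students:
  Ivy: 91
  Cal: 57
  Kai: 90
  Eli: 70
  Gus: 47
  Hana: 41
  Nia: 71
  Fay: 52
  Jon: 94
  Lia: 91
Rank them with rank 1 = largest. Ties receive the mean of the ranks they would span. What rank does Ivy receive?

2.5

Sorted (descending): 94, 91, 91, 90, 71, 70, 57, 52, 47, 41
The 2 values of 91 occupy positions 2–3 → average rank (2+3)/2 = 2.5.
Ivy has value 91 → rank 2.5.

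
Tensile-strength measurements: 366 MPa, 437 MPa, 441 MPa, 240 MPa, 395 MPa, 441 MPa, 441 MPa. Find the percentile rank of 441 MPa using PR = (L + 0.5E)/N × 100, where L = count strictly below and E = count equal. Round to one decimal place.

78.6

N = 7.
Strictly below 441: 4. Equal to 441: 3.
PR = (4 + 0.5·3)/7 × 100 = 78.6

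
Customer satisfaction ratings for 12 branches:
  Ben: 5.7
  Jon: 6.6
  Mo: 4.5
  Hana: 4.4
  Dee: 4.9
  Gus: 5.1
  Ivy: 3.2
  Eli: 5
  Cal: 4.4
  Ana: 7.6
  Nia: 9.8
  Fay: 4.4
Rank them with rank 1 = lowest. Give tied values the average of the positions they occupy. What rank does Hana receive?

3

Sorted (ascending): 3.2, 4.4, 4.4, 4.4, 4.5, 4.9, 5, 5.1, 5.7, 6.6, 7.6, 9.8
The 3 values of 4.4 occupy positions 2–4 → average rank 3.
Hana has value 4.4 → rank 3.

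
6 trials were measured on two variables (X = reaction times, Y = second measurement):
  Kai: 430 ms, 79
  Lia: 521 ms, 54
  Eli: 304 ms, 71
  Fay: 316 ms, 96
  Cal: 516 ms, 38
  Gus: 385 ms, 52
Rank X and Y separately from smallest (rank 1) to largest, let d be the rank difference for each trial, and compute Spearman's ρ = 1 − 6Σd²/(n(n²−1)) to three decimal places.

Ranks of variable 1: 4, 6, 1, 2, 5, 3
Ranks of variable 2: 5, 3, 4, 6, 1, 2
d = r₁ − r₂: -1, 3, -3, -4, 4, 1
d²: 1, 9, 9, 16, 16, 1; Σd² = 52
ρ = 1 − 6·52/(6·35) = 1 − 312/210 = -0.486

-0.486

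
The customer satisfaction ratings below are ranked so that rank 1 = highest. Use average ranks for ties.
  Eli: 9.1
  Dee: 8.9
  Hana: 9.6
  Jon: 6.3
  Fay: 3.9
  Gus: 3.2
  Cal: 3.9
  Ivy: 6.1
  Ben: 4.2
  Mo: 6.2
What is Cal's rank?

8.5

Sorted (descending): 9.6, 9.1, 8.9, 6.3, 6.2, 6.1, 4.2, 3.9, 3.9, 3.2
The 2 values of 3.9 occupy positions 8–9 → average rank (8+9)/2 = 8.5.
Cal has value 3.9 → rank 8.5.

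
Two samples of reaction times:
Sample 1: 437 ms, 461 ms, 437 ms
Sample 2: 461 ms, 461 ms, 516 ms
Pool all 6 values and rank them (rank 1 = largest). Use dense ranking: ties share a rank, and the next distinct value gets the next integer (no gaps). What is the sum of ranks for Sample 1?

Sorted (descending): 516, 461, 461, 461, 437, 437
The 3 values of 461 share dense rank 2.
The 2 values of 437 share dense rank 3.
Remaining distinct values take the next consecutive integers.
Sample 1 values → pooled ranks: 437→3, 461→2, 437→3
Rank sum = 3 + 2 + 3 = 8

8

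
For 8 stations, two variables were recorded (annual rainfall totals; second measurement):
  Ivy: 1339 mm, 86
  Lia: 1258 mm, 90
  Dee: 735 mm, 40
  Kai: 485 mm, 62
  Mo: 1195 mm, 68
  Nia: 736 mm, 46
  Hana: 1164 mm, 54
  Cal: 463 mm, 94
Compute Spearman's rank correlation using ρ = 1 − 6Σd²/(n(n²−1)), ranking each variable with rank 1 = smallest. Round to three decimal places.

0.167

Ranks of variable 1: 8, 7, 3, 2, 6, 4, 5, 1
Ranks of variable 2: 6, 7, 1, 4, 5, 2, 3, 8
d = r₁ − r₂: 2, 0, 2, -2, 1, 2, 2, -7
d²: 4, 0, 4, 4, 1, 4, 4, 49; Σd² = 70
ρ = 1 − 6·70/(8·63) = 1 − 420/504 = 0.167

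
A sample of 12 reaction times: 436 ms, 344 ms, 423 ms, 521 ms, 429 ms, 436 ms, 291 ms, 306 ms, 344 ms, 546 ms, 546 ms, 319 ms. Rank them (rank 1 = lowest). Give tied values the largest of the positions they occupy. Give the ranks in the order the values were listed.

Sorted (ascending): 291, 306, 319, 344, 344, 423, 429, 436, 436, 521, 546, 546
The 2 values of 344 occupy positions 4–5 → each gets rank 5.
The 2 values of 436 occupy positions 8–9 → each gets rank 9.
The 2 values of 546 occupy positions 11–12 → each gets rank 12.

9, 5, 6, 10, 7, 9, 1, 2, 5, 12, 12, 3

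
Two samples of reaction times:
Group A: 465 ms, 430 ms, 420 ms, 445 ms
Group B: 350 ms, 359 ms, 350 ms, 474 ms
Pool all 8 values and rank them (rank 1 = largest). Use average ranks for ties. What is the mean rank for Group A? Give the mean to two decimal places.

Sorted (descending): 474, 465, 445, 430, 420, 359, 350, 350
The 2 values of 350 occupy positions 7–8 → average rank (7+8)/2 = 7.5.
Group A values → pooled ranks: 465→2, 430→4, 420→5, 445→3
Mean rank = (2 + 4 + 5 + 3) / 4 = 3.50

3.50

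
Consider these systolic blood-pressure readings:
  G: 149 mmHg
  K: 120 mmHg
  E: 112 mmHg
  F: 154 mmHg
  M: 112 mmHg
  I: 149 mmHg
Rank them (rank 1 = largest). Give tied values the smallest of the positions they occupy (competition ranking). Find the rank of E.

Sorted (descending): 154, 149, 149, 120, 112, 112
The 2 values of 149 occupy positions 2–3 → each gets rank 2.
The 2 values of 112 occupy positions 5–6 → each gets rank 5.
E has value 112 mmHg → rank 5.

5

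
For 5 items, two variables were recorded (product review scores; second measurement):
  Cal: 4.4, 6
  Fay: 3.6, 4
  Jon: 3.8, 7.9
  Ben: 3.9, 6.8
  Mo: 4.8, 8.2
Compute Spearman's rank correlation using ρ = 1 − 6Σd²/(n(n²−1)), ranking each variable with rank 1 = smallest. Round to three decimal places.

0.600

Ranks of variable 1: 4, 1, 2, 3, 5
Ranks of variable 2: 2, 1, 4, 3, 5
d = r₁ − r₂: 2, 0, -2, 0, 0
d²: 4, 0, 4, 0, 0; Σd² = 8
ρ = 1 − 6·8/(5·24) = 1 − 48/120 = 0.600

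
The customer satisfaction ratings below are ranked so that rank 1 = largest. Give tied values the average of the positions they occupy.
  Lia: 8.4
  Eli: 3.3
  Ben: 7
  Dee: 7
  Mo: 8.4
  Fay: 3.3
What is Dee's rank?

Sorted (descending): 8.4, 8.4, 7, 7, 3.3, 3.3
The 2 values of 8.4 occupy positions 1–2 → average rank (1+2)/2 = 1.5.
The 2 values of 7 occupy positions 3–4 → average rank (3+4)/2 = 3.5.
The 2 values of 3.3 occupy positions 5–6 → average rank (5+6)/2 = 5.5.
Dee has value 7 → rank 3.5.

3.5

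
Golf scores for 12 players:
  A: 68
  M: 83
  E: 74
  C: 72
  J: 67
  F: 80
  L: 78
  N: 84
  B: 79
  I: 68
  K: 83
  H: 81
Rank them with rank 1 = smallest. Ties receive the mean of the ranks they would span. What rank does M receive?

10.5

Sorted (ascending): 67, 68, 68, 72, 74, 78, 79, 80, 81, 83, 83, 84
The 2 values of 68 occupy positions 2–3 → average rank (2+3)/2 = 2.5.
The 2 values of 83 occupy positions 10–11 → average rank (10+11)/2 = 10.5.
M has value 83 → rank 10.5.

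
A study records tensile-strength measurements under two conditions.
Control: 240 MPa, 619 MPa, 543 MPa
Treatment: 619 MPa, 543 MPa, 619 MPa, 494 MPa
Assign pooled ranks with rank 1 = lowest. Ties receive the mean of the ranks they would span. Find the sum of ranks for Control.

Sorted (ascending): 240, 494, 543, 543, 619, 619, 619
The 2 values of 543 occupy positions 3–4 → average rank (3+4)/2 = 3.5.
The 3 values of 619 occupy positions 5–7 → average rank 6.
Control values → pooled ranks: 240→1, 619→6, 543→3.5
Rank sum = 1 + 6 + 3.5 = 10.5

10.5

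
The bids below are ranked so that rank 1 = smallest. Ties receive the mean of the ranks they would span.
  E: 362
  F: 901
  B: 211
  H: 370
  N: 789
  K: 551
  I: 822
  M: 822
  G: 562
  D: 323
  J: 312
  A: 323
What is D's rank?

Sorted (ascending): 211, 312, 323, 323, 362, 370, 551, 562, 789, 822, 822, 901
The 2 values of 323 occupy positions 3–4 → average rank (3+4)/2 = 3.5.
The 2 values of 822 occupy positions 10–11 → average rank (10+11)/2 = 10.5.
D has value 323 → rank 3.5.

3.5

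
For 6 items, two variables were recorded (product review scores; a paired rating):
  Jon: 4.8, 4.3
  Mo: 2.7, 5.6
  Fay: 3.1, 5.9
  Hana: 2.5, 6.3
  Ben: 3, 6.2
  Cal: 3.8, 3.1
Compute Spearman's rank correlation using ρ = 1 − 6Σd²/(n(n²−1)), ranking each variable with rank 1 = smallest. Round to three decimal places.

Ranks of variable 1: 6, 2, 4, 1, 3, 5
Ranks of variable 2: 2, 3, 4, 6, 5, 1
d = r₁ − r₂: 4, -1, 0, -5, -2, 4
d²: 16, 1, 0, 25, 4, 16; Σd² = 62
ρ = 1 − 6·62/(6·35) = 1 − 372/210 = -0.771

-0.771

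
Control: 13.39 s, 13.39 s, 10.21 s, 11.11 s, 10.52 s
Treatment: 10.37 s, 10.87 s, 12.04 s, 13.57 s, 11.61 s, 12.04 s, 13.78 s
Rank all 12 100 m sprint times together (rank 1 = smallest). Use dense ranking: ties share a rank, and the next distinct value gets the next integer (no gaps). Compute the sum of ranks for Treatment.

Sorted (ascending): 10.21, 10.37, 10.52, 10.87, 11.11, 11.61, 12.04, 12.04, 13.39, 13.39, 13.57, 13.78
The 2 values of 12.04 share dense rank 7.
The 2 values of 13.39 share dense rank 8.
Remaining distinct values take the next consecutive integers.
Treatment values → pooled ranks: 10.37→2, 10.87→4, 12.04→7, 13.57→9, 11.61→6, 12.04→7, 13.78→10
Rank sum = 2 + 4 + 7 + 9 + 6 + 7 + 10 = 45

45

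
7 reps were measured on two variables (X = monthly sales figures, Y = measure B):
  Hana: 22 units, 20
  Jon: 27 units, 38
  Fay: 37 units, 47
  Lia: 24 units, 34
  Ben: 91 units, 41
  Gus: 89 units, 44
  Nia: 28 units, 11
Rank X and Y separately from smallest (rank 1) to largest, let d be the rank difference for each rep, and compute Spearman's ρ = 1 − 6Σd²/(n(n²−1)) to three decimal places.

0.643

Ranks of variable 1: 1, 3, 5, 2, 7, 6, 4
Ranks of variable 2: 2, 4, 7, 3, 5, 6, 1
d = r₁ − r₂: -1, -1, -2, -1, 2, 0, 3
d²: 1, 1, 4, 1, 4, 0, 9; Σd² = 20
ρ = 1 − 6·20/(7·48) = 1 − 120/336 = 0.643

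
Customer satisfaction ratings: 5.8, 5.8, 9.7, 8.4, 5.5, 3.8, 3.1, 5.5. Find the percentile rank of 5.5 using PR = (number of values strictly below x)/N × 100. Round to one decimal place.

25.0

N = 8.
Strictly below 5.5: 2. Equal to 5.5: 2.
PR = 2/8 × 100 = 25.0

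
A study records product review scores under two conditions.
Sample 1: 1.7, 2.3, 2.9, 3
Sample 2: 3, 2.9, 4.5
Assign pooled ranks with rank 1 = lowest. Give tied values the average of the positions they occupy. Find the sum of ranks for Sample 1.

12

Sorted (ascending): 1.7, 2.3, 2.9, 2.9, 3, 3, 4.5
The 2 values of 2.9 occupy positions 3–4 → average rank (3+4)/2 = 3.5.
The 2 values of 3 occupy positions 5–6 → average rank (5+6)/2 = 5.5.
Sample 1 values → pooled ranks: 1.7→1, 2.3→2, 2.9→3.5, 3→5.5
Rank sum = 1 + 2 + 3.5 + 5.5 = 12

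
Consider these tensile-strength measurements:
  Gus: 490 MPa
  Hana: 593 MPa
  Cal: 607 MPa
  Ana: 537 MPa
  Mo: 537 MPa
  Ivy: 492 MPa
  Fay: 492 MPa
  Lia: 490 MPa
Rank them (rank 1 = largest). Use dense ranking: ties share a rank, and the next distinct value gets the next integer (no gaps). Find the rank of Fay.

Sorted (descending): 607, 593, 537, 537, 492, 492, 490, 490
The 2 values of 537 share dense rank 3.
The 2 values of 492 share dense rank 4.
The 2 values of 490 share dense rank 5.
Remaining distinct values take the next consecutive integers.
Fay has value 492 MPa → rank 4.

4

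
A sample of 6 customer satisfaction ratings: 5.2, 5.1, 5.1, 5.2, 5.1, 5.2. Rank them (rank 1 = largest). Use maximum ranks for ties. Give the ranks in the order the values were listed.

3, 6, 6, 3, 6, 3

Sorted (descending): 5.2, 5.2, 5.2, 5.1, 5.1, 5.1
The 3 values of 5.2 occupy positions 1–3 → each gets rank 3.
The 3 values of 5.1 occupy positions 4–6 → each gets rank 6.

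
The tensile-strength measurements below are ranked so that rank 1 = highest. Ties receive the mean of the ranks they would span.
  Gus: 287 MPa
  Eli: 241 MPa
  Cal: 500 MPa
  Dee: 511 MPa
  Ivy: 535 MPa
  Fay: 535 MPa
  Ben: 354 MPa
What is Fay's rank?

1.5

Sorted (descending): 535, 535, 511, 500, 354, 287, 241
The 2 values of 535 occupy positions 1–2 → average rank (1+2)/2 = 1.5.
Fay has value 535 MPa → rank 1.5.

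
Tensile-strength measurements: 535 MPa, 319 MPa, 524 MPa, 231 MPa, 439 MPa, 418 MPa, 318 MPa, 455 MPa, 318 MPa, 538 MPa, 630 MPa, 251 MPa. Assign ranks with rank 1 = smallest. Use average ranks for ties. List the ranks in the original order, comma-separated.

Sorted (ascending): 231, 251, 318, 318, 319, 418, 439, 455, 524, 535, 538, 630
The 2 values of 318 occupy positions 3–4 → average rank (3+4)/2 = 3.5.

10, 5, 9, 1, 7, 6, 3.5, 8, 3.5, 11, 12, 2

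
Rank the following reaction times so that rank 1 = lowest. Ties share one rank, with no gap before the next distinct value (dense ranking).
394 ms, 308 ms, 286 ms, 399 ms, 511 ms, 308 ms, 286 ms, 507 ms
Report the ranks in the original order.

3, 2, 1, 4, 6, 2, 1, 5

Sorted (ascending): 286, 286, 308, 308, 394, 399, 507, 511
The 2 values of 286 share dense rank 1.
The 2 values of 308 share dense rank 2.
Remaining distinct values take the next consecutive integers.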